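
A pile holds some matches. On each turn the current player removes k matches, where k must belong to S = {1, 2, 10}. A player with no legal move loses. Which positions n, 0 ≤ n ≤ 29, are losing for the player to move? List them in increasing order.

0, 3, 6, 9, 12, 15, 18, 21, 24, 27

G(0) = 0
G(1) = mex{0} = 1
G(2) = mex{1,0} = 2
G(3) = mex{2,1} = 0
G(4) = mex{0,2} = 1
G(5) = mex{1,0} = 2
G(6) = mex{2,1} = 0
G(7) = mex{0,2} = 1
G(8) = mex{1,0} = 2
G(9) = mex{2,1} = 0
G(10) = mex{0,2,0} = 1
G(11) = mex{1,0,1} = 2
G(12) = mex{2,1,2} = 0
G(13) = mex{0,2,0} = 1
G(14) = mex{1,0,1} = 2
G(15) = mex{2,1,2} = 0
G(16) = mex{0,2,0} = 1
G(17) = mex{1,0,1} = 2
G(18) = mex{2,1,2} = 0
G(19) = mex{0,2,0} = 1
G(20) = mex{1,0,1} = 2
G(21) = mex{2,1,2} = 0
G(22) = mex{0,2,0} = 1
G(23) = mex{1,0,1} = 2
G(24) = mex{2,1,2} = 0
G(25) = mex{0,2,0} = 1
G(26) = mex{1,0,1} = 2
G(27) = mex{2,1,2} = 0
G(28) = mex{0,2,0} = 1
G(29) = mex{1,0,1} = 2
P-positions are exactly the n with G(n) = 0.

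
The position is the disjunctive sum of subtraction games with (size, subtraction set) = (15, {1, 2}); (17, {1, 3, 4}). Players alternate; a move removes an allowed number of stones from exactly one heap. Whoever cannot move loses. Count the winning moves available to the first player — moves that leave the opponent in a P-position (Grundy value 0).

Heap A, S = {1, 2}:
n :  0  1  2  3  4  5  6  7  8  9 10 11 12 13 14 15
G :  0  1  2  0  1  2  0  1  2  0  1  2  0  1  2  0
G_A(15) = 0.
Heap B, S = {1, 3, 4}:
n :  0  1  2  3  4  5  6  7  8  9 10 11 12 13 14 15 16 17
G :  0  1  0  1  2  3  2  0  1  0  1  2  3  2  0  1  0  1
G_B(17) = 1.
Combined Grundy value = 0 ⊕ 1 = 1.
A winning move leaves total XOR = 0, i.e. changes one component's Grundy value g to g ⊕ X where X is the current total.
Heap A: need g' = 0⊕1 = 1. Options: 15−1→G=2, 15−2→G=1. Hits: 1.
Heap B: need g' = 1⊕1 = 0. Options: 17−1→G=0, 17−3→G=0, 17−4→G=2. Hits: 2.

3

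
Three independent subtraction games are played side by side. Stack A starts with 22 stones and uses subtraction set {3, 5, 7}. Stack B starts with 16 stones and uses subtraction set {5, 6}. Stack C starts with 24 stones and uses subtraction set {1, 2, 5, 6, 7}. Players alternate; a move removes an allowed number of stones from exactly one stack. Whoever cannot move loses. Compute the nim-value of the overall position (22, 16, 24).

Stack A, S = {3, 5, 7}:
G(0) = 0
G(1) = mex{} = 0
G(2) = mex{} = 0
G(3) = mex{0} = 1
G(4) = mex{0} = 1
G(5) = mex{0,0} = 1
G(6) = mex{1,0} = 2
G(7) = mex{1,0,0} = 2
G(8) = mex{1,1,0} = 2
G(9) = mex{2,1,0} = 3
G(10) = mex{2,1,1} = 0
G(11) = mex{2,2,1} = 0
G(12) = mex{3,2,1} = 0
G(13) = mex{0,2,2} = 1
G(14) = mex{0,3,2} = 1
G(15) = mex{0,0,2} = 1
G(16) = mex{1,0,3} = 2
G(17) = mex{1,0,0} = 2
G(18) = mex{1,1,0} = 2
G(19) = mex{2,1,0} = 3
G(20) = mex{2,1,1} = 0
G(21) = mex{2,2,1} = 0
G(22) = mex{3,2,1} = 0
G_A(22) = 0.
Stack B, S = {5, 6}:
G(0) = 0
G(1) = mex{} = 0
G(2) = mex{} = 0
G(3) = mex{} = 0
G(4) = mex{} = 0
G(5) = mex{0} = 1
G(6) = mex{0,0} = 1
G(7) = mex{0,0} = 1
G(8) = mex{0,0} = 1
G(9) = mex{0,0} = 1
G(10) = mex{1,0} = 2
G(11) = mex{1,1} = 0
G(12) = mex{1,1} = 0
G(13) = mex{1,1} = 0
G(14) = mex{1,1} = 0
G(15) = mex{2,1} = 0
G(16) = mex{0,2} = 1
G_B(16) = 1.
Stack C, S = {1, 2, 5, 6, 7}:
n :  0  1  2  3  4  5  6  7  8  9 10 11 12 13 14 15 16 17 18 19 20 21 22 23 24
G :  0  1  2  0  1  2  3  4  5  3  4  0  1  2  0  1  2  3  4  5  3  4  0  1  2
G_C(24) = 2.
Combined Grundy value = 0 ⊕ 1 ⊕ 2 = 3.

3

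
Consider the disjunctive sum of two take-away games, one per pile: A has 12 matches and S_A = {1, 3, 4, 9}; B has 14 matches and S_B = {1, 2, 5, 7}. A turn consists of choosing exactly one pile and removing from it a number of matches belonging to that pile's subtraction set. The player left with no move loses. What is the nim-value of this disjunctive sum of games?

2

Pile A, S = {1, 3, 4, 9}:
n :  0  1  2  3  4  5  6  7  8  9 10 11 12
G :  0  1  0  1  2  3  2  0  1  4  3  2  0
G_A(12) = 0.
Pile B, S = {1, 2, 5, 7}:
n :  0  1  2  3  4  5  6  7  8  9 10 11 12 13 14
G :  0  1  2  0  1  2  0  1  2  0  1  2  0  1  2
G_B(14) = 2.
Combined Grundy value = 0 ⊕ 2 = 2.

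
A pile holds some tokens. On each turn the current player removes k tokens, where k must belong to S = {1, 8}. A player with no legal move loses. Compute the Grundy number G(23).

1

G(0) = 0
G(1) = mex{0} = 1
G(2) = mex{1} = 0
G(3) = mex{0} = 1
G(4) = mex{1} = 0
G(5) = mex{0} = 1
G(6) = mex{1} = 0
G(7) = mex{0} = 1
G(8) = mex{1,0} = 2
G(9) = mex{2,1} = 0
G(10) = mex{0,0} = 1
G(11) = mex{1,1} = 0
G(12) = mex{0,0} = 1
G(13) = mex{1,1} = 0
G(14) = mex{0,0} = 1
G(15) = mex{1,1} = 0
G(16) = mex{0,2} = 1
G(17) = mex{1,0} = 2
G(18) = mex{2,1} = 0
G(19) = mex{0,0} = 1
G(20) = mex{1,1} = 0
G(21) = mex{0,0} = 1
G(22) = mex{1,1} = 0
G(23) = mex{0,0} = 1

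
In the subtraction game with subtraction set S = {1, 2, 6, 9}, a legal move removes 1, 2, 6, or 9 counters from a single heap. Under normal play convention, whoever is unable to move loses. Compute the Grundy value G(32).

1

G(0) = 0
G(1) = mex{0} = 1
G(2) = mex{1,0} = 2
G(3) = mex{2,1} = 0
G(4) = mex{0,2} = 1
G(5) = mex{1,0} = 2
G(6) = mex{2,1,0} = 3
G(7) = mex{3,2,1} = 0
G(8) = mex{0,3,2} = 1
G(9) = mex{1,0,0,0} = 2
G(10) = mex{2,1,1,1} = 0
G(11) = mex{0,2,2,2} = 1
G(12) = mex{1,0,3,0} = 2
G(13) = mex{2,1,0,1} = 3
G(14) = mex{3,2,1,2} = 0
G(15) = mex{0,3,2,3} = 1
G(16) = mex{1,0,0,0} = 2
G(17) = mex{2,1,1,1} = 0
G(18) = mex{0,2,2,2} = 1
G(19) = mex{1,0,3,0} = 2
G(20) = mex{2,1,0,1} = 3
G(21) = mex{3,2,1,2} = 0
G(22) = mex{0,3,2,3} = 1
G(23) = mex{1,0,0,0} = 2
G(24) = mex{2,1,1,1} = 0
G(25) = mex{0,2,2,2} = 1
G(26) = mex{1,0,3,0} = 2
G(27) = mex{2,1,0,1} = 3
G(28) = mex{3,2,1,2} = 0
G(29) = mex{0,3,2,3} = 1
G(30) = mex{1,0,0,0} = 2
G(31) = mex{2,1,1,1} = 0
G(32) = mex{0,2,2,2} = 1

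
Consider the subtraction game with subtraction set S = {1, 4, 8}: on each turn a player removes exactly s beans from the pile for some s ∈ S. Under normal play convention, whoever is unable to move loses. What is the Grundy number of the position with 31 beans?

G(0) = 0
G(1) = mex{0} = 1
G(2) = mex{1} = 0
G(3) = mex{0} = 1
G(4) = mex{1,0} = 2
G(5) = mex{2,1} = 0
G(6) = mex{0,0} = 1
G(7) = mex{1,1} = 0
G(8) = mex{0,2,0} = 1
G(9) = mex{1,0,1} = 2
G(10) = mex{2,1,0} = 3
G(11) = mex{3,0,1} = 2
G(12) = mex{2,1,2} = 0
G(13) = mex{0,2,0} = 1
G(14) = mex{1,3,1} = 0
G(15) = mex{0,2,0} = 1
G(16) = mex{1,0,1} = 2
G(17) = mex{2,1,2} = 0
G(18) = mex{0,0,3} = 1
G(19) = mex{1,1,2} = 0
G(20) = mex{0,2,0} = 1
G(21) = mex{1,0,1} = 2
G(22) = mex{2,1,0} = 3
G(23) = mex{3,0,1} = 2
G(24) = mex{2,1,2} = 0
G(25) = mex{0,2,0} = 1
G(26) = mex{1,3,1} = 0
G(27) = mex{0,2,0} = 1
G(28) = mex{1,0,1} = 2
G(29) = mex{2,1,2} = 0
G(30) = mex{0,0,3} = 1
G(31) = mex{1,1,2} = 0

0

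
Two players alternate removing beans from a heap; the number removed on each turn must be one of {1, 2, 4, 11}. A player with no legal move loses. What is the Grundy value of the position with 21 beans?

0

G(0) = 0
G(1) = mex{0} = 1
G(2) = mex{1,0} = 2
G(3) = mex{2,1} = 0
G(4) = mex{0,2,0} = 1
G(5) = mex{1,0,1} = 2
G(6) = mex{2,1,2} = 0
G(7) = mex{0,2,0} = 1
G(8) = mex{1,0,1} = 2
G(9) = mex{2,1,2} = 0
G(10) = mex{0,2,0} = 1
G(11) = mex{1,0,1,0} = 2
G(12) = mex{2,1,2,1} = 0
G(13) = mex{0,2,0,2} = 1
G(14) = mex{1,0,1,0} = 2
G(15) = mex{2,1,2,1} = 0
G(16) = mex{0,2,0,2} = 1
G(17) = mex{1,0,1,0} = 2
G(18) = mex{2,1,2,1} = 0
G(19) = mex{0,2,0,2} = 1
G(20) = mex{1,0,1,0} = 2
G(21) = mex{2,1,2,1} = 0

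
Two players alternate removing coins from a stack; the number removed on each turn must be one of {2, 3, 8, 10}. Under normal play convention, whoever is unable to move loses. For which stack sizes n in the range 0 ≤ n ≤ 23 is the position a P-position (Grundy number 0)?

n :  0  1  2  3  4  5  6  7  8  9 10 11 12 13 14 15 16 17 18 19 20 21 22 23
G :  0  0  1  1  2  0  0  1  1  2  2  3  0  4  1  2  2  0  0  1  1  2  2  0
P-positions are exactly the n with G(n) = 0.

0, 1, 5, 6, 12, 17, 18, 23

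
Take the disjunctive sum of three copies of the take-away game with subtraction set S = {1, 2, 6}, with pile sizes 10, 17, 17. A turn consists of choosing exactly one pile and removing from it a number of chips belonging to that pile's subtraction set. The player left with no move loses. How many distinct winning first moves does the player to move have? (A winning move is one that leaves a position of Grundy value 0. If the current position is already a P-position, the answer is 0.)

All piles use S = {1, 2, 6}:
G(0) = 0
G(1) = mex{0} = 1
G(2) = mex{1,0} = 2
G(3) = mex{2,1} = 0
G(4) = mex{0,2} = 1
G(5) = mex{1,0} = 2
G(6) = mex{2,1,0} = 3
G(7) = mex{3,2,1} = 0
G(8) = mex{0,3,2} = 1
G(9) = mex{1,0,0} = 2
G(10) = mex{2,1,1} = 0
G(11) = mex{0,2,2} = 1
G(12) = mex{1,0,3} = 2
G(13) = mex{2,1,0} = 3
G(14) = mex{3,2,1} = 0
G(15) = mex{0,3,2} = 1
G(16) = mex{1,0,0} = 2
G(17) = mex{2,1,1} = 0
Pile A: G(10) = 0.
Pile B: G(17) = 0.
Pile C: G(17) = 0.
Combined Grundy value = 0 ⊕ 0 ⊕ 0 = 0.
A winning move leaves total XOR = 0, i.e. changes one component's Grundy value g to g ⊕ X where X is the current total.
Pile A: target g' = 0⊕0 = 0, but every legal move changes the Grundy value (mex property), so 0 moves.
Pile B: target g' = 0⊕0 = 0, but every legal move changes the Grundy value (mex property), so 0 moves.
Pile C: target g' = 0⊕0 = 0, but every legal move changes the Grundy value (mex property), so 0 moves.

0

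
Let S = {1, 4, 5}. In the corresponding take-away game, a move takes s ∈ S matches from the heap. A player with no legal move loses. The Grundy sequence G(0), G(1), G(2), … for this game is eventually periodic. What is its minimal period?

n :  0  1  2  3  4  5  6  7  8  9 10 11 12 13 14 15 16 17
G :  0  1  0  1  2  3  2  3  0  1  0  1  2  3  2  3  0  1
G(n+8) = G(n) holds for n = 0,…,4 (a full window of length max(S) = 5), so the sequence is purely periodic with period 8.

8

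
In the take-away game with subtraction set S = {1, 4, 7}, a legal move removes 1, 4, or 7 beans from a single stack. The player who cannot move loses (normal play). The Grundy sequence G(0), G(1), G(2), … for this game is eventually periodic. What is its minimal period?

8

G(0) = 0
G(1) = mex{0} = 1
G(2) = mex{1} = 0
G(3) = mex{0} = 1
G(4) = mex{1,0} = 2
G(5) = mex{2,1} = 0
G(6) = mex{0,0} = 1
G(7) = mex{1,1,0} = 2
G(8) = mex{2,2,1} = 0
G(9) = mex{0,0,0} = 1
G(10) = mex{1,1,1} = 0
G(11) = mex{0,2,2} = 1
G(12) = mex{1,0,0} = 2
G(13) = mex{2,1,1} = 0
G(14) = mex{0,0,2} = 1
G(15) = mex{1,1,0} = 2
G(16) = mex{2,2,1} = 0
G(17) = mex{0,0,0} = 1
G(n+8) = G(n) holds for n = 0,…,6 (a full window of length max(S) = 7), so the sequence is purely periodic with period 8.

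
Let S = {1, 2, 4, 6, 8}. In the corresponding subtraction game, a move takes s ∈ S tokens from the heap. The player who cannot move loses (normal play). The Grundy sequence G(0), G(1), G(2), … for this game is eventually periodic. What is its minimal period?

10

G(0) = 0
G(1) = mex{0} = 1
G(2) = mex{1,0} = 2
G(3) = mex{2,1} = 0
G(4) = mex{0,2,0} = 1
G(5) = mex{1,0,1} = 2
G(6) = mex{2,1,2,0} = 3
G(7) = mex{3,2,0,1} = 4
G(8) = mex{4,3,1,2,0} = 5
G(9) = mex{5,4,2,0,1} = 3
G(10) = mex{3,5,3,1,2} = 0
G(11) = mex{0,3,4,2,0} = 1
G(12) = mex{1,0,5,3,1} = 2
G(13) = mex{2,1,3,4,2} = 0
G(14) = mex{0,2,0,5,3} = 1
G(15) = mex{1,0,1,3,4} = 2
G(16) = mex{2,1,2,0,5} = 3
G(17) = mex{3,2,0,1,3} = 4
G(18) = mex{4,3,1,2,0} = 5
G(19) = mex{5,4,2,0,1} = 3
G(20) = mex{3,5,3,1,2} = 0
G(21) = mex{0,3,4,2,0} = 1
G(n+10) = G(n) holds for n = 0,…,7 (a full window of length max(S) = 8), so the sequence is purely periodic with period 10.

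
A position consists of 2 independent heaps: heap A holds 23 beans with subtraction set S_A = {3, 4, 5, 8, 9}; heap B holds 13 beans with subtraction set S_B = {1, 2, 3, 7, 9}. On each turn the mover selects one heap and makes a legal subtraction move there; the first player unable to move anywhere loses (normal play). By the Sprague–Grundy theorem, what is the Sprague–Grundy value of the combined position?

2

Heap A, S = {3, 4, 5, 8, 9}:
n :  0  1  2  3  4  5  6  7  8  9 10 11 12 13 14 15 16 17 18 19 20 21 22 23
G :  0  0  0  1  1  1  2  2  2  3  3  3  0  0  0  1  1  1  2  2  2  3  3  3
G_A(23) = 3.
Heap B, S = {1, 2, 3, 7, 9}:
G(0) = 0
G(1) = mex{0} = 1
G(2) = mex{1,0} = 2
G(3) = mex{2,1,0} = 3
G(4) = mex{3,2,1} = 0
G(5) = mex{0,3,2} = 1
G(6) = mex{1,0,3} = 2
G(7) = mex{2,1,0,0} = 3
G(8) = mex{3,2,1,1} = 0
G(9) = mex{0,3,2,2,0} = 1
G(10) = mex{1,0,3,3,1} = 2
G(11) = mex{2,1,0,0,2} = 3
G(12) = mex{3,2,1,1,3} = 0
G(13) = mex{0,3,2,2,0} = 1
G_B(13) = 1.
Combined Grundy value = 3 ⊕ 1 = 2.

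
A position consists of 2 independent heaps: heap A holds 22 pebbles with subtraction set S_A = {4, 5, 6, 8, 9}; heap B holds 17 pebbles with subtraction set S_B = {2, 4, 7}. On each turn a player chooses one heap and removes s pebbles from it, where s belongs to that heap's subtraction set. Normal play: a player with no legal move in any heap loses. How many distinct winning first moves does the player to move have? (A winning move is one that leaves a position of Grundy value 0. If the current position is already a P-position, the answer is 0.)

Heap A, S = {4, 5, 6, 8, 9}:
G(0) = 0
G(1) = mex{} = 0
G(2) = mex{} = 0
G(3) = mex{} = 0
G(4) = mex{0} = 1
G(5) = mex{0,0} = 1
G(6) = mex{0,0,0} = 1
G(7) = mex{0,0,0} = 1
G(8) = mex{1,0,0,0} = 2
G(9) = mex{1,1,0,0,0} = 2
G(10) = mex{1,1,1,0,0} = 2
G(11) = mex{1,1,1,0,0} = 2
G(12) = mex{2,1,1,1,0} = 3
G(13) = mex{2,2,1,1,1} = 0
G(14) = mex{2,2,2,1,1} = 0
G(15) = mex{2,2,2,1,1} = 0
G(16) = mex{3,2,2,2,1} = 0
G(17) = mex{0,3,2,2,2} = 1
G(18) = mex{0,0,3,2,2} = 1
G(19) = mex{0,0,0,2,2} = 1
G(20) = mex{0,0,0,3,2} = 1
G(21) = mex{1,0,0,0,3} = 2
G(22) = mex{1,1,0,0,0} = 2
G_A(22) = 2.
Heap B, S = {2, 4, 7}:
n :  0  1  2  3  4  5  6  7  8  9 10 11 12 13 14 15 16 17
G :  0  0  1  1  2  2  0  3  1  0  2  1  0  2  1  0  2  1
G_B(17) = 1.
Combined Grundy value = 2 ⊕ 1 = 3.
A winning move leaves total XOR = 0, i.e. changes one component's Grundy value g to g ⊕ X where X is the current total.
Heap A: need g' = 2⊕3 = 1. Options: 22−4→G=1, 22−5→G=1, 22−6→G=0, 22−8→G=0, 22−9→G=0. Hits: 2.
Heap B: need g' = 1⊕3 = 2. Options: 17−2→G=0, 17−4→G=2, 17−7→G=2. Hits: 2.

4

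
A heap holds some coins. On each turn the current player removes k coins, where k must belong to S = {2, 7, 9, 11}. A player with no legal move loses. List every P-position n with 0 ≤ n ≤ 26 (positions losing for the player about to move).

0, 1, 4, 5, 17, 18, 21, 22

n :  0  1  2  3  4  5  6  7  8  9 10 11 12 13 14 15 16 17 18 19 20 21 22 23 24 25 26
G :  0  0  1  1  0  0  1  1  2  2  3  3  2  2  3  3  4  0  0  1  1  0  0  1  1  2  2
P-positions are exactly the n with G(n) = 0.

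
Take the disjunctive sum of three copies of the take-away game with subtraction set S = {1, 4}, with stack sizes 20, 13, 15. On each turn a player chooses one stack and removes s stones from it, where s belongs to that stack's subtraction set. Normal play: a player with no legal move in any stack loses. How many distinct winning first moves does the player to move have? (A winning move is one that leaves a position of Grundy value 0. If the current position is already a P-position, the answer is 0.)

3

All stacks use S = {1, 4}:
n :  0  1  2  3  4  5  6  7  8  9 10 11 12 13 14 15 16 17 18 19 20
G :  0  1  0  1  2  0  1  0  1  2  0  1  0  1  2  0  1  0  1  2  0
Stack A: G(20) = 0.
Stack B: G(13) = 1.
Stack C: G(15) = 0.
Combined Grundy value = 0 ⊕ 1 ⊕ 0 = 1.
A winning move leaves total XOR = 0, i.e. changes one component's Grundy value g to g ⊕ X where X is the current total.
Stack A: need g' = 0⊕1 = 1. Options: 20−1→G=2, 20−4→G=1. Hits: 1.
Stack B: need g' = 1⊕1 = 0. Options: 13−1→G=0, 13−4→G=2. Hits: 1.
Stack C: need g' = 0⊕1 = 1. Options: 15−1→G=2, 15−4→G=1. Hits: 1.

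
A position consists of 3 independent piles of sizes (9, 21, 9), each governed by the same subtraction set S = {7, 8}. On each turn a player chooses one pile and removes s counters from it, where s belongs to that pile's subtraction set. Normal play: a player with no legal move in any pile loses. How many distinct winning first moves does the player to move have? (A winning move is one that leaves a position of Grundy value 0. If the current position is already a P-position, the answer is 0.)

All piles use S = {7, 8}:
n :  0  1  2  3  4  5  6  7  8  9 10 11 12 13 14 15 16 17 18 19 20 21
G :  0  0  0  0  0  0  0  1  1  1  1  1  1  1  2  0  0  0  0  0  0  0
Pile A: G(9) = 1.
Pile B: G(21) = 0.
Pile C: G(9) = 1.
Combined Grundy value = 1 ⊕ 0 ⊕ 1 = 0.
A winning move leaves total XOR = 0, i.e. changes one component's Grundy value g to g ⊕ X where X is the current total.
Pile A: target g' = 1⊕0 = 1, but every legal move changes the Grundy value (mex property), so 0 moves.
Pile B: target g' = 0⊕0 = 0, but every legal move changes the Grundy value (mex property), so 0 moves.
Pile C: target g' = 1⊕0 = 1, but every legal move changes the Grundy value (mex property), so 0 moves.

0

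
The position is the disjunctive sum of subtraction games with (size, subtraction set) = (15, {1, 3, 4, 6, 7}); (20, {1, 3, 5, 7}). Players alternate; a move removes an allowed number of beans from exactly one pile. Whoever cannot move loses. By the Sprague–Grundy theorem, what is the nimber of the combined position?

3

Pile A, S = {1, 3, 4, 6, 7}:
n :  0  1  2  3  4  5  6  7  8  9 10 11 12 13 14 15
G :  0  1  0  1  2  3  2  3  4  5  0  1  0  1  2  3
G_A(15) = 3.
Pile B, S = {1, 3, 5, 7}:
n :  0  1  2  3  4  5  6  7  8  9 10 11 12 13 14 15 16 17 18 19 20
G :  0  1  0  1  0  1  0  1  0  1  0  1  0  1  0  1  0  1  0  1  0
G_B(20) = 0.
Combined Grundy value = 3 ⊕ 0 = 3.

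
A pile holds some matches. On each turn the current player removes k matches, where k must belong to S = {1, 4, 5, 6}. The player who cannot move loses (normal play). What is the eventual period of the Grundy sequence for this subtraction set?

9

n :  0  1  2  3  4  5  6  7  8  9 10 11 12 13 14 15 16 17 18 19
G :  0  1  0  1  2  3  2  3  4  0  1  0  1  2  3  2  3  4  0  1
G(n+9) = G(n) holds for n = 0,…,5 (a full window of length max(S) = 6), so the sequence is purely periodic with period 9.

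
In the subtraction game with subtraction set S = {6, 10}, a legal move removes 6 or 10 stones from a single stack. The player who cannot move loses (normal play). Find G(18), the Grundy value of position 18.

G(0) = 0
G(1) = mex{} = 0
G(2) = mex{} = 0
G(3) = mex{} = 0
G(4) = mex{} = 0
G(5) = mex{} = 0
G(6) = mex{0} = 1
G(7) = mex{0} = 1
G(8) = mex{0} = 1
G(9) = mex{0} = 1
G(10) = mex{0,0} = 1
G(11) = mex{0,0} = 1
G(12) = mex{1,0} = 2
G(13) = mex{1,0} = 2
G(14) = mex{1,0} = 2
G(15) = mex{1,0} = 2
G(16) = mex{1,1} = 0
G(17) = mex{1,1} = 0
G(18) = mex{2,1} = 0

0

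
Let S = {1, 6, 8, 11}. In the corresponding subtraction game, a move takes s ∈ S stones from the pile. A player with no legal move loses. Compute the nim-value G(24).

1

n :  0  1  2  3  4  5  6  7  8  9 10 11 12 13 14 15 16 17 18 19 20 21 22 23 24
G :  0  1  0  1  0  1  2  0  1  0  1  2  3  2  0  1  0  1  2  0  1  0  1  0  1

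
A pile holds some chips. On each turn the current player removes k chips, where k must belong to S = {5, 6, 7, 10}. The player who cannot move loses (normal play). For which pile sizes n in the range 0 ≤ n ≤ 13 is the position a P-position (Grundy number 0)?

0, 1, 2, 3, 4

n :  0  1  2  3  4  5  6  7  8  9 10 11 12 13
G :  0  0  0  0  0  1  1  1  1  1  2  2  2  2
P-positions are exactly the n with G(n) = 0.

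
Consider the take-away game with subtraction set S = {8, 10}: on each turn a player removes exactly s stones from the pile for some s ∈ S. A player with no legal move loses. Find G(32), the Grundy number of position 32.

n :  0  1  2  3  4  5  6  7  8  9 10 11 12 13 14 15 16 17 18 19 20 21 22 23 24 25 26 27 28 29 30 31 32
G :  0  0  0  0  0  0  0  0  1  1  1  1  1  1  1  1  2  2  0  0  0  0  0  0  0  0  1  1  1  1  1  1  1

1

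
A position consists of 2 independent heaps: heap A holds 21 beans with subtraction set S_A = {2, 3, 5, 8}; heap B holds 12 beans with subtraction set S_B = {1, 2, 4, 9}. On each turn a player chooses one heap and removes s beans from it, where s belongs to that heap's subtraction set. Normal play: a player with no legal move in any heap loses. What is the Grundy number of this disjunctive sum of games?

Heap A, S = {2, 3, 5, 8}:
n :  0  1  2  3  4  5  6  7  8  9 10 11 12 13 14 15 16 17 18 19 20 21
G :  0  0  1  1  2  2  3  0  4  1  3  0  4  1  2  2  3  0  0  1  1  2
G_A(21) = 2.
Heap B, S = {1, 2, 4, 9}:
G(0) = 0
G(1) = mex{0} = 1
G(2) = mex{1,0} = 2
G(3) = mex{2,1} = 0
G(4) = mex{0,2,0} = 1
G(5) = mex{1,0,1} = 2
G(6) = mex{2,1,2} = 0
G(7) = mex{0,2,0} = 1
G(8) = mex{1,0,1} = 2
G(9) = mex{2,1,2,0} = 3
G(10) = mex{3,2,0,1} = 4
G(11) = mex{4,3,1,2} = 0
G(12) = mex{0,4,2,0} = 1
G_B(12) = 1.
Combined Grundy value = 2 ⊕ 1 = 3.

3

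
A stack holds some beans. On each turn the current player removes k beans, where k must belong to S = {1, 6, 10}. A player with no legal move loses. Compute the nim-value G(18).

G(0) = 0
G(1) = mex{0} = 1
G(2) = mex{1} = 0
G(3) = mex{0} = 1
G(4) = mex{1} = 0
G(5) = mex{0} = 1
G(6) = mex{1,0} = 2
G(7) = mex{2,1} = 0
G(8) = mex{0,0} = 1
G(9) = mex{1,1} = 0
G(10) = mex{0,0,0} = 1
G(11) = mex{1,1,1} = 0
G(12) = mex{0,2,0} = 1
G(13) = mex{1,0,1} = 2
G(14) = mex{2,1,0} = 3
G(15) = mex{3,0,1} = 2
G(16) = mex{2,1,2} = 0
G(17) = mex{0,0,0} = 1
G(18) = mex{1,1,1} = 0

0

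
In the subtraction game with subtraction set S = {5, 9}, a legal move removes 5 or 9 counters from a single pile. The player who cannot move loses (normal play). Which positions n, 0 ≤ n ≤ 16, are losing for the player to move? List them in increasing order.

0, 1, 2, 3, 4, 14, 15, 16

G(0) = 0
G(1) = mex{} = 0
G(2) = mex{} = 0
G(3) = mex{} = 0
G(4) = mex{} = 0
G(5) = mex{0} = 1
G(6) = mex{0} = 1
G(7) = mex{0} = 1
G(8) = mex{0} = 1
G(9) = mex{0,0} = 1
G(10) = mex{1,0} = 2
G(11) = mex{1,0} = 2
G(12) = mex{1,0} = 2
G(13) = mex{1,0} = 2
G(14) = mex{1,1} = 0
G(15) = mex{2,1} = 0
G(16) = mex{2,1} = 0
P-positions are exactly the n with G(n) = 0.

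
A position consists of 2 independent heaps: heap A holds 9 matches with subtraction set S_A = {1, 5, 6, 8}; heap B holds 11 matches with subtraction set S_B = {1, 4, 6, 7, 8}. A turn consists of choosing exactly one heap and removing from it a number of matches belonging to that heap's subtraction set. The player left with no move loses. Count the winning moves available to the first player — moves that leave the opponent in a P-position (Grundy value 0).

1

Heap A, S = {1, 5, 6, 8}:
n : 0 1 2 3 4 5 6 7 8 9
G : 0 1 0 1 0 1 2 3 2 3
G_A(9) = 3.
Heap B, S = {1, 4, 6, 7, 8}:
n :  0  1  2  3  4  5  6  7  8  9 10 11
G :  0  1  0  1  2  0  1  2  3  2  3  4
G_B(11) = 4.
Combined Grundy value = 3 ⊕ 4 = 7.
A winning move leaves total XOR = 0, i.e. changes one component's Grundy value g to g ⊕ X where X is the current total.
Heap A: need g' = 3⊕7 = 4. Options: 9−1→G=2, 9−5→G=0, 9−6→G=1, 9−8→G=1. Hits: 0.
Heap B: need g' = 4⊕7 = 3. Options: 11−1→G=3, 11−4→G=2, 11−6→G=0, 11−7→G=2, 11−8→G=1. Hits: 1.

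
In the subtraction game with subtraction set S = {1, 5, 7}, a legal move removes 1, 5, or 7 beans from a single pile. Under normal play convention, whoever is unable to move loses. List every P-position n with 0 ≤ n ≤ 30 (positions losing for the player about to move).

0, 2, 4, 6, 8, 10, 12, 14, 16, 18, 20, 22, 24, 26, 28, 30

n :  0  1  2  3  4  5  6  7  8  9 10 11 12 13 14 15 16 17 18 19 20 21 22 23 24 25 26 27 28 29 30
G :  0  1  0  1  0  1  0  1  0  1  0  1  0  1  0  1  0  1  0  1  0  1  0  1  0  1  0  1  0  1  0
P-positions are exactly the n with G(n) = 0.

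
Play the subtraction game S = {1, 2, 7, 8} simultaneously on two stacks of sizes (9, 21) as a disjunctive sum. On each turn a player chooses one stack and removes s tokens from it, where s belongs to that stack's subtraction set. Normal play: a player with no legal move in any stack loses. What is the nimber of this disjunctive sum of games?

0

All stacks use S = {1, 2, 7, 8}:
G(0) = 0
G(1) = mex{0} = 1
G(2) = mex{1,0} = 2
G(3) = mex{2,1} = 0
G(4) = mex{0,2} = 1
G(5) = mex{1,0} = 2
G(6) = mex{2,1} = 0
G(7) = mex{0,2,0} = 1
G(8) = mex{1,0,1,0} = 2
G(9) = mex{2,1,2,1} = 0
G(10) = mex{0,2,0,2} = 1
G(11) = mex{1,0,1,0} = 2
G(12) = mex{2,1,2,1} = 0
G(13) = mex{0,2,0,2} = 1
G(14) = mex{1,0,1,0} = 2
G(15) = mex{2,1,2,1} = 0
G(16) = mex{0,2,0,2} = 1
G(17) = mex{1,0,1,0} = 2
G(18) = mex{2,1,2,1} = 0
G(19) = mex{0,2,0,2} = 1
G(20) = mex{1,0,1,0} = 2
G(21) = mex{2,1,2,1} = 0
Stack A: G(9) = 0.
Stack B: G(21) = 0.
Combined Grundy value = 0 ⊕ 0 = 0.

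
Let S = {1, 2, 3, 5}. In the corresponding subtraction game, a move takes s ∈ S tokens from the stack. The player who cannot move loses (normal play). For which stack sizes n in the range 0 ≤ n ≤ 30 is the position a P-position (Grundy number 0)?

n :  0  1  2  3  4  5  6  7  8  9 10 11 12 13 14 15 16 17 18 19 20 21 22 23 24 25 26 27 28 29 30
G :  0  1  2  3  0  1  2  3  0  1  2  3  0  1  2  3  0  1  2  3  0  1  2  3  0  1  2  3  0  1  2
P-positions are exactly the n with G(n) = 0.

0, 4, 8, 12, 16, 20, 24, 28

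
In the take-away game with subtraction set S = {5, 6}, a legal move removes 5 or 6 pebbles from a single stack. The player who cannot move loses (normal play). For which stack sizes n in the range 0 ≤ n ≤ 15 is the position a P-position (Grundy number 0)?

0, 1, 2, 3, 4, 11, 12, 13, 14, 15

n :  0  1  2  3  4  5  6  7  8  9 10 11 12 13 14 15
G :  0  0  0  0  0  1  1  1  1  1  2  0  0  0  0  0
P-positions are exactly the n with G(n) = 0.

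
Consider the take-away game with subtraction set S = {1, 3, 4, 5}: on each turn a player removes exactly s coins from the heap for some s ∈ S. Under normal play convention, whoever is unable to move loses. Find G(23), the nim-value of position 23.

3

G(0) = 0
G(1) = mex{0} = 1
G(2) = mex{1} = 0
G(3) = mex{0,0} = 1
G(4) = mex{1,1,0} = 2
G(5) = mex{2,0,1,0} = 3
G(6) = mex{3,1,0,1} = 2
G(7) = mex{2,2,1,0} = 3
G(8) = mex{3,3,2,1} = 0
G(9) = mex{0,2,3,2} = 1
G(10) = mex{1,3,2,3} = 0
G(11) = mex{0,0,3,2} = 1
G(12) = mex{1,1,0,3} = 2
G(13) = mex{2,0,1,0} = 3
G(14) = mex{3,1,0,1} = 2
G(15) = mex{2,2,1,0} = 3
G(16) = mex{3,3,2,1} = 0
G(17) = mex{0,2,3,2} = 1
G(18) = mex{1,3,2,3} = 0
G(19) = mex{0,0,3,2} = 1
G(20) = mex{1,1,0,3} = 2
G(21) = mex{2,0,1,0} = 3
G(22) = mex{3,1,0,1} = 2
G(23) = mex{2,2,1,0} = 3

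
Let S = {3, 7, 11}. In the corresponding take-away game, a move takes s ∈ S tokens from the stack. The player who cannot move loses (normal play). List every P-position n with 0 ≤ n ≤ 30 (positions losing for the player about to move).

G(0) = 0
G(1) = mex{} = 0
G(2) = mex{} = 0
G(3) = mex{0} = 1
G(4) = mex{0} = 1
G(5) = mex{0} = 1
G(6) = mex{1} = 0
G(7) = mex{1,0} = 2
G(8) = mex{1,0} = 2
G(9) = mex{0,0} = 1
G(10) = mex{2,1} = 0
G(11) = mex{2,1,0} = 3
G(12) = mex{1,1,0} = 2
G(13) = mex{0,0,0} = 1
G(14) = mex{3,2,1} = 0
G(15) = mex{2,2,1} = 0
G(16) = mex{1,1,1} = 0
G(17) = mex{0,0,0} = 1
G(18) = mex{0,3,2} = 1
G(19) = mex{0,2,2} = 1
G(20) = mex{1,1,1} = 0
G(21) = mex{1,0,0} = 2
G(22) = mex{1,0,3} = 2
G(23) = mex{0,0,2} = 1
G(24) = mex{2,1,1} = 0
G(25) = mex{2,1,0} = 3
G(26) = mex{1,1,0} = 2
G(27) = mex{0,0,0} = 1
G(28) = mex{3,2,1} = 0
G(29) = mex{2,2,1} = 0
G(30) = mex{1,1,1} = 0
P-positions are exactly the n with G(n) = 0.

0, 1, 2, 6, 10, 14, 15, 16, 20, 24, 28, 29, 30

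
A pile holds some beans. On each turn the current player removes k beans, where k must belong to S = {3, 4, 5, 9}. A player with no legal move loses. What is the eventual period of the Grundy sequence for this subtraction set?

14

G(0) = 0
G(1) = mex{} = 0
G(2) = mex{} = 0
G(3) = mex{0} = 1
G(4) = mex{0,0} = 1
G(5) = mex{0,0,0} = 1
G(6) = mex{1,0,0} = 2
G(7) = mex{1,1,0} = 2
G(8) = mex{1,1,1} = 0
G(9) = mex{2,1,1,0} = 3
G(10) = mex{2,2,1,0} = 3
G(11) = mex{0,2,2,0} = 1
G(12) = mex{3,0,2,1} = 4
G(13) = mex{3,3,0,1} = 2
G(14) = mex{1,3,3,1} = 0
G(15) = mex{4,1,3,2} = 0
G(16) = mex{2,4,1,2} = 0
G(17) = mex{0,2,4,0} = 1
G(18) = mex{0,0,2,3} = 1
G(19) = mex{0,0,0,3} = 1
G(20) = mex{1,0,0,1} = 2
G(21) = mex{1,1,0,4} = 2
G(22) = mex{1,1,1,2} = 0
G(23) = mex{2,1,1,0} = 3
G(24) = mex{2,2,1,0} = 3
G(25) = mex{0,2,2,0} = 1
G(26) = mex{3,0,2,1} = 4
G(27) = mex{3,3,0,1} = 2
G(28) = mex{1,3,3,1} = 0
G(29) = mex{4,1,3,2} = 0
G(n+14) = G(n) holds for n = 0,…,8 (a full window of length max(S) = 9), so the sequence is purely periodic with period 14.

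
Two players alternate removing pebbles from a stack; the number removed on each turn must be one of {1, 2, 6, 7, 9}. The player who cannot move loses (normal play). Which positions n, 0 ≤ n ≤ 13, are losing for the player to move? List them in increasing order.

0, 3, 8, 11

G(0) = 0
G(1) = mex{0} = 1
G(2) = mex{1,0} = 2
G(3) = mex{2,1} = 0
G(4) = mex{0,2} = 1
G(5) = mex{1,0} = 2
G(6) = mex{2,1,0} = 3
G(7) = mex{3,2,1,0} = 4
G(8) = mex{4,3,2,1} = 0
G(9) = mex{0,4,0,2,0} = 1
G(10) = mex{1,0,1,0,1} = 2
G(11) = mex{2,1,2,1,2} = 0
G(12) = mex{0,2,3,2,0} = 1
G(13) = mex{1,0,4,3,1} = 2
P-positions are exactly the n with G(n) = 0.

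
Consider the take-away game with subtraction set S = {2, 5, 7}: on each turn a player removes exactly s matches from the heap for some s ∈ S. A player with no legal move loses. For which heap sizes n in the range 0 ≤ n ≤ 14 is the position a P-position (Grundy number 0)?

0, 1, 4, 10, 13, 14

G(0) = 0
G(1) = mex{} = 0
G(2) = mex{0} = 1
G(3) = mex{0} = 1
G(4) = mex{1} = 0
G(5) = mex{1,0} = 2
G(6) = mex{0,0} = 1
G(7) = mex{2,1,0} = 3
G(8) = mex{1,1,0} = 2
G(9) = mex{3,0,1} = 2
G(10) = mex{2,2,1} = 0
G(11) = mex{2,1,0} = 3
G(12) = mex{0,3,2} = 1
G(13) = mex{3,2,1} = 0
G(14) = mex{1,2,3} = 0
P-positions are exactly the n with G(n) = 0.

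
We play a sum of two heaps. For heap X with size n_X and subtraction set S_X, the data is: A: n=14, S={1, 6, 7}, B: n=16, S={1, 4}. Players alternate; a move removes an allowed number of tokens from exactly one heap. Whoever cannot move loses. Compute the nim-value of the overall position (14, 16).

1

Heap A, S = {1, 6, 7}:
n :  0  1  2  3  4  5  6  7  8  9 10 11 12 13 14
G :  0  1  0  1  0  1  2  3  2  3  2  3  0  1  0
G_A(14) = 0.
Heap B, S = {1, 4}:
G(0) = 0
G(1) = mex{0} = 1
G(2) = mex{1} = 0
G(3) = mex{0} = 1
G(4) = mex{1,0} = 2
G(5) = mex{2,1} = 0
G(6) = mex{0,0} = 1
G(7) = mex{1,1} = 0
G(8) = mex{0,2} = 1
G(9) = mex{1,0} = 2
G(10) = mex{2,1} = 0
G(11) = mex{0,0} = 1
G(12) = mex{1,1} = 0
G(13) = mex{0,2} = 1
G(14) = mex{1,0} = 2
G(15) = mex{2,1} = 0
G(16) = mex{0,0} = 1
G_B(16) = 1.
Combined Grundy value = 0 ⊕ 1 = 1.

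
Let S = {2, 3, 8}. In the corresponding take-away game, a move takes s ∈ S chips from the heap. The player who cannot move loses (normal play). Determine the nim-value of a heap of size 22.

1

G(0) = 0
G(1) = mex{} = 0
G(2) = mex{0} = 1
G(3) = mex{0,0} = 1
G(4) = mex{1,0} = 2
G(5) = mex{1,1} = 0
G(6) = mex{2,1} = 0
G(7) = mex{0,2} = 1
G(8) = mex{0,0,0} = 1
G(9) = mex{1,0,0} = 2
G(10) = mex{1,1,1} = 0
G(11) = mex{2,1,1} = 0
G(12) = mex{0,2,2} = 1
G(13) = mex{0,0,0} = 1
G(14) = mex{1,0,0} = 2
G(15) = mex{1,1,1} = 0
G(16) = mex{2,1,1} = 0
G(17) = mex{0,2,2} = 1
G(18) = mex{0,0,0} = 1
G(19) = mex{1,0,0} = 2
G(20) = mex{1,1,1} = 0
G(21) = mex{2,1,1} = 0
G(22) = mex{0,2,2} = 1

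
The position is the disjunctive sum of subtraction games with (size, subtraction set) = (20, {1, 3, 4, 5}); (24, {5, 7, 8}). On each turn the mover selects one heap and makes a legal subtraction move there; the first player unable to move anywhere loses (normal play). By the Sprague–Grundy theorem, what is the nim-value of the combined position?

Heap A, S = {1, 3, 4, 5}:
G(0) = 0
G(1) = mex{0} = 1
G(2) = mex{1} = 0
G(3) = mex{0,0} = 1
G(4) = mex{1,1,0} = 2
G(5) = mex{2,0,1,0} = 3
G(6) = mex{3,1,0,1} = 2
G(7) = mex{2,2,1,0} = 3
G(8) = mex{3,3,2,1} = 0
G(9) = mex{0,2,3,2} = 1
G(10) = mex{1,3,2,3} = 0
G(11) = mex{0,0,3,2} = 1
G(12) = mex{1,1,0,3} = 2
G(13) = mex{2,0,1,0} = 3
G(14) = mex{3,1,0,1} = 2
G(15) = mex{2,2,1,0} = 3
G(16) = mex{3,3,2,1} = 0
G(17) = mex{0,2,3,2} = 1
G(18) = mex{1,3,2,3} = 0
G(19) = mex{0,0,3,2} = 1
G(20) = mex{1,1,0,3} = 2
G_A(20) = 2.
Heap B, S = {5, 7, 8}:
G(0) = 0
G(1) = mex{} = 0
G(2) = mex{} = 0
G(3) = mex{} = 0
G(4) = mex{} = 0
G(5) = mex{0} = 1
G(6) = mex{0} = 1
G(7) = mex{0,0} = 1
G(8) = mex{0,0,0} = 1
G(9) = mex{0,0,0} = 1
G(10) = mex{1,0,0} = 2
G(11) = mex{1,0,0} = 2
G(12) = mex{1,1,0} = 2
G(13) = mex{1,1,1} = 0
G(14) = mex{1,1,1} = 0
G(15) = mex{2,1,1} = 0
G(16) = mex{2,1,1} = 0
G(17) = mex{2,2,1} = 0
G(18) = mex{0,2,2} = 1
G(19) = mex{0,2,2} = 1
G(20) = mex{0,0,2} = 1
G(21) = mex{0,0,0} = 1
G(22) = mex{0,0,0} = 1
G(23) = mex{1,0,0} = 2
G(24) = mex{1,0,0} = 2
G_B(24) = 2.
Combined Grundy value = 2 ⊕ 2 = 0.

0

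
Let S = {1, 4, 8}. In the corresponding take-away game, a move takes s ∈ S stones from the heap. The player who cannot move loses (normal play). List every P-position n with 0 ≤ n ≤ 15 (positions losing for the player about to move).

G(0) = 0
G(1) = mex{0} = 1
G(2) = mex{1} = 0
G(3) = mex{0} = 1
G(4) = mex{1,0} = 2
G(5) = mex{2,1} = 0
G(6) = mex{0,0} = 1
G(7) = mex{1,1} = 0
G(8) = mex{0,2,0} = 1
G(9) = mex{1,0,1} = 2
G(10) = mex{2,1,0} = 3
G(11) = mex{3,0,1} = 2
G(12) = mex{2,1,2} = 0
G(13) = mex{0,2,0} = 1
G(14) = mex{1,3,1} = 0
G(15) = mex{0,2,0} = 1
P-positions are exactly the n with G(n) = 0.

0, 2, 5, 7, 12, 14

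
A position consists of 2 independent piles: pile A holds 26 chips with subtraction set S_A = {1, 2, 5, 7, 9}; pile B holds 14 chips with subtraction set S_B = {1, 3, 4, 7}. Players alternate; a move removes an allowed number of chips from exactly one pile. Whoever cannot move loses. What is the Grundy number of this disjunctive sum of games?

1

Pile A, S = {1, 2, 5, 7, 9}:
G(0) = 0
G(1) = mex{0} = 1
G(2) = mex{1,0} = 2
G(3) = mex{2,1} = 0
G(4) = mex{0,2} = 1
G(5) = mex{1,0,0} = 2
G(6) = mex{2,1,1} = 0
G(7) = mex{0,2,2,0} = 1
G(8) = mex{1,0,0,1} = 2
G(9) = mex{2,1,1,2,0} = 3
G(10) = mex{3,2,2,0,1} = 4
G(11) = mex{4,3,0,1,2} = 5
G(12) = mex{5,4,1,2,0} = 3
G(13) = mex{3,5,2,0,1} = 4
G(14) = mex{4,3,3,1,2} = 0
G(15) = mex{0,4,4,2,0} = 1
G(16) = mex{1,0,5,3,1} = 2
G(17) = mex{2,1,3,4,2} = 0
G(18) = mex{0,2,4,5,3} = 1
G(19) = mex{1,0,0,3,4} = 2
G(20) = mex{2,1,1,4,5} = 0
G(21) = mex{0,2,2,0,3} = 1
G(22) = mex{1,0,0,1,4} = 2
G(23) = mex{2,1,1,2,0} = 3
G(24) = mex{3,2,2,0,1} = 4
G(25) = mex{4,3,0,1,2} = 5
G(26) = mex{5,4,1,2,0} = 3
G_A(26) = 3.
Pile B, S = {1, 3, 4, 7}:
G(0) = 0
G(1) = mex{0} = 1
G(2) = mex{1} = 0
G(3) = mex{0,0} = 1
G(4) = mex{1,1,0} = 2
G(5) = mex{2,0,1} = 3
G(6) = mex{3,1,0} = 2
G(7) = mex{2,2,1,0} = 3
G(8) = mex{3,3,2,1} = 0
G(9) = mex{0,2,3,0} = 1
G(10) = mex{1,3,2,1} = 0
G(11) = mex{0,0,3,2} = 1
G(12) = mex{1,1,0,3} = 2
G(13) = mex{2,0,1,2} = 3
G(14) = mex{3,1,0,3} = 2
G_B(14) = 2.
Combined Grundy value = 3 ⊕ 2 = 1.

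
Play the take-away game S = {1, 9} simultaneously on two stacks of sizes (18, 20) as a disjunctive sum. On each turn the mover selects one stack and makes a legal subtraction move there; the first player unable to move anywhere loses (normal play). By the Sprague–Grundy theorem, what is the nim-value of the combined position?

0

All stacks use S = {1, 9}:
G(0) = 0
G(1) = mex{0} = 1
G(2) = mex{1} = 0
G(3) = mex{0} = 1
G(4) = mex{1} = 0
G(5) = mex{0} = 1
G(6) = mex{1} = 0
G(7) = mex{0} = 1
G(8) = mex{1} = 0
G(9) = mex{0,0} = 1
G(10) = mex{1,1} = 0
G(11) = mex{0,0} = 1
G(12) = mex{1,1} = 0
G(13) = mex{0,0} = 1
G(14) = mex{1,1} = 0
G(15) = mex{0,0} = 1
G(16) = mex{1,1} = 0
G(17) = mex{0,0} = 1
G(18) = mex{1,1} = 0
G(19) = mex{0,0} = 1
G(20) = mex{1,1} = 0
Stack A: G(18) = 0.
Stack B: G(20) = 0.
Combined Grundy value = 0 ⊕ 0 = 0.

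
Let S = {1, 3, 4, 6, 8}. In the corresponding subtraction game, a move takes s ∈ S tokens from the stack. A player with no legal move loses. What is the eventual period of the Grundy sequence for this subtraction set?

G(0) = 0
G(1) = mex{0} = 1
G(2) = mex{1} = 0
G(3) = mex{0,0} = 1
G(4) = mex{1,1,0} = 2
G(5) = mex{2,0,1} = 3
G(6) = mex{3,1,0,0} = 2
G(7) = mex{2,2,1,1} = 0
G(8) = mex{0,3,2,0,0} = 1
G(9) = mex{1,2,3,1,1} = 0
G(10) = mex{0,0,2,2,0} = 1
G(11) = mex{1,1,0,3,1} = 2
G(12) = mex{2,0,1,2,2} = 3
G(13) = mex{3,1,0,0,3} = 2
G(14) = mex{2,2,1,1,2} = 0
G(15) = mex{0,3,2,0,0} = 1
G(16) = mex{1,2,3,1,1} = 0
G(n+7) = G(n) holds for n = 0,…,7 (a full window of length max(S) = 8), so the sequence is purely periodic with period 7.

7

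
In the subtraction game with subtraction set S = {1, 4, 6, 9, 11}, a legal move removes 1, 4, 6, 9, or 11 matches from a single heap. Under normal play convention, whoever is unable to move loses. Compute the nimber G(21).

G(0) = 0
G(1) = mex{0} = 1
G(2) = mex{1} = 0
G(3) = mex{0} = 1
G(4) = mex{1,0} = 2
G(5) = mex{2,1} = 0
G(6) = mex{0,0,0} = 1
G(7) = mex{1,1,1} = 0
G(8) = mex{0,2,0} = 1
G(9) = mex{1,0,1,0} = 2
G(10) = mex{2,1,2,1} = 0
G(11) = mex{0,0,0,0,0} = 1
G(12) = mex{1,1,1,1,1} = 0
G(13) = mex{0,2,0,2,0} = 1
G(14) = mex{1,0,1,0,1} = 2
G(15) = mex{2,1,2,1,2} = 0
G(16) = mex{0,0,0,0,0} = 1
G(17) = mex{1,1,1,1,1} = 0
G(18) = mex{0,2,0,2,0} = 1
G(19) = mex{1,0,1,0,1} = 2
G(20) = mex{2,1,2,1,2} = 0
G(21) = mex{0,0,0,0,0} = 1

1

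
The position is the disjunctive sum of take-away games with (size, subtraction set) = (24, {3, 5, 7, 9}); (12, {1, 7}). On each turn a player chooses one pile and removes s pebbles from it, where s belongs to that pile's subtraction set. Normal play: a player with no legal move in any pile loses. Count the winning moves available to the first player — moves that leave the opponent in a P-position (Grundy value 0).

0

Pile A, S = {3, 5, 7, 9}:
G(0) = 0
G(1) = mex{} = 0
G(2) = mex{} = 0
G(3) = mex{0} = 1
G(4) = mex{0} = 1
G(5) = mex{0,0} = 1
G(6) = mex{1,0} = 2
G(7) = mex{1,0,0} = 2
G(8) = mex{1,1,0} = 2
G(9) = mex{2,1,0,0} = 3
G(10) = mex{2,1,1,0} = 3
G(11) = mex{2,2,1,0} = 3
G(12) = mex{3,2,1,1} = 0
G(13) = mex{3,2,2,1} = 0
G(14) = mex{3,3,2,1} = 0
G(15) = mex{0,3,2,2} = 1
G(16) = mex{0,3,3,2} = 1
G(17) = mex{0,0,3,2} = 1
G(18) = mex{1,0,3,3} = 2
G(19) = mex{1,0,0,3} = 2
G(20) = mex{1,1,0,3} = 2
G(21) = mex{2,1,0,0} = 3
G(22) = mex{2,1,1,0} = 3
G(23) = mex{2,2,1,0} = 3
G(24) = mex{3,2,1,1} = 0
G_A(24) = 0.
Pile B, S = {1, 7}:
G(0) = 0
G(1) = mex{0} = 1
G(2) = mex{1} = 0
G(3) = mex{0} = 1
G(4) = mex{1} = 0
G(5) = mex{0} = 1
G(6) = mex{1} = 0
G(7) = mex{0,0} = 1
G(8) = mex{1,1} = 0
G(9) = mex{0,0} = 1
G(10) = mex{1,1} = 0
G(11) = mex{0,0} = 1
G(12) = mex{1,1} = 0
G_B(12) = 0.
Combined Grundy value = 0 ⊕ 0 = 0.
A winning move leaves total XOR = 0, i.e. changes one component's Grundy value g to g ⊕ X where X is the current total.
Pile A: target g' = 0⊕0 = 0, but every legal move changes the Grundy value (mex property), so 0 moves.
Pile B: target g' = 0⊕0 = 0, but every legal move changes the Grundy value (mex property), so 0 moves.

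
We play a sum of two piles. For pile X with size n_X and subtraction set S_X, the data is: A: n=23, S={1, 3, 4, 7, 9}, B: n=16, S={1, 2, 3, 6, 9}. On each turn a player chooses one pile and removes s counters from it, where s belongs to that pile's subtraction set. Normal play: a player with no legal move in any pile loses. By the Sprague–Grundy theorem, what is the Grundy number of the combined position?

3

Pile A, S = {1, 3, 4, 7, 9}:
G(0) = 0
G(1) = mex{0} = 1
G(2) = mex{1} = 0
G(3) = mex{0,0} = 1
G(4) = mex{1,1,0} = 2
G(5) = mex{2,0,1} = 3
G(6) = mex{3,1,0} = 2
G(7) = mex{2,2,1,0} = 3
G(8) = mex{3,3,2,1} = 0
G(9) = mex{0,2,3,0,0} = 1
G(10) = mex{1,3,2,1,1} = 0
G(11) = mex{0,0,3,2,0} = 1
G(12) = mex{1,1,0,3,1} = 2
G(13) = mex{2,0,1,2,2} = 3
G(14) = mex{3,1,0,3,3} = 2
G(15) = mex{2,2,1,0,2} = 3
G(16) = mex{3,3,2,1,3} = 0
G(17) = mex{0,2,3,0,0} = 1
G(18) = mex{1,3,2,1,1} = 0
G(19) = mex{0,0,3,2,0} = 1
G(20) = mex{1,1,0,3,1} = 2
G(21) = mex{2,0,1,2,2} = 3
G(22) = mex{3,1,0,3,3} = 2
G(23) = mex{2,2,1,0,2} = 3
G_A(23) = 3.
Pile B, S = {1, 2, 3, 6, 9}:
n :  0  1  2  3  4  5  6  7  8  9 10 11 12 13 14 15 16
G :  0  1  2  3  0  1  2  3  0  1  2  3  0  1  2  3  0
G_B(16) = 0.
Combined Grundy value = 3 ⊕ 0 = 3.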